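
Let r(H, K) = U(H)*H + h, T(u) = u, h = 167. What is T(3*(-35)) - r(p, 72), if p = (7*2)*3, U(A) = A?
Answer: -2036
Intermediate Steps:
p = 42 (p = 14*3 = 42)
r(H, K) = 167 + H² (r(H, K) = H*H + 167 = H² + 167 = 167 + H²)
T(3*(-35)) - r(p, 72) = 3*(-35) - (167 + 42²) = -105 - (167 + 1764) = -105 - 1*1931 = -105 - 1931 = -2036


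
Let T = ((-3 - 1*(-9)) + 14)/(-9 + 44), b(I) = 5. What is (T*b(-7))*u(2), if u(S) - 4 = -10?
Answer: -120/7 ≈ -17.143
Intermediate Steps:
u(S) = -6 (u(S) = 4 - 10 = -6)
T = 4/7 (T = ((-3 + 9) + 14)/35 = (6 + 14)*(1/35) = 20*(1/35) = 4/7 ≈ 0.57143)
(T*b(-7))*u(2) = ((4/7)*5)*(-6) = (20/7)*(-6) = -120/7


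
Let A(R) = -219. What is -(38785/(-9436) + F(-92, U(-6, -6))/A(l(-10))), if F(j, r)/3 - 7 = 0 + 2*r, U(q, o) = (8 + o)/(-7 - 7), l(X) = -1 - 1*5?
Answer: 413523/98404 ≈ 4.2023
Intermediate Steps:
l(X) = -6 (l(X) = -1 - 5 = -6)
U(q, o) = -4/7 - o/14 (U(q, o) = (8 + o)/(-14) = (8 + o)*(-1/14) = -4/7 - o/14)
F(j, r) = 21 + 6*r (F(j, r) = 21 + 3*(0 + 2*r) = 21 + 3*(2*r) = 21 + 6*r)
-(38785/(-9436) + F(-92, U(-6, -6))/A(l(-10))) = -(38785/(-9436) + (21 + 6*(-4/7 - 1/14*(-6)))/(-219)) = -(38785*(-1/9436) + (21 + 6*(-4/7 + 3/7))*(-1/219)) = -(-38785/9436 + (21 + 6*(-⅐))*(-1/219)) = -(-38785/9436 + (21 - 6/7)*(-1/219)) = -(-38785/9436 + (141/7)*(-1/219)) = -(-38785/9436 - 47/511) = -1*(-413523/98404) = 413523/98404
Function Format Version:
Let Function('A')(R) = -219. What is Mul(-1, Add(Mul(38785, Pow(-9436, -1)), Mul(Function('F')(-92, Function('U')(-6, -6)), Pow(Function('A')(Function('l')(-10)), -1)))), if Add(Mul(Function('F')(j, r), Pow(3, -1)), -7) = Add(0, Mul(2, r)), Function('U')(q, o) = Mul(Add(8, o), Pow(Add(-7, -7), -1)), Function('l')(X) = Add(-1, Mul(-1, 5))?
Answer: Rational(413523, 98404) ≈ 4.2023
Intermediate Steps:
Function('l')(X) = -6 (Function('l')(X) = Add(-1, -5) = -6)
Function('U')(q, o) = Add(Rational(-4, 7), Mul(Rational(-1, 14), o)) (Function('U')(q, o) = Mul(Add(8, o), Pow(-14, -1)) = Mul(Add(8, o), Rational(-1, 14)) = Add(Rational(-4, 7), Mul(Rational(-1, 14), o)))
Function('F')(j, r) = Add(21, Mul(6, r)) (Function('F')(j, r) = Add(21, Mul(3, Add(0, Mul(2, r)))) = Add(21, Mul(3, Mul(2, r))) = Add(21, Mul(6, r)))
Mul(-1, Add(Mul(38785, Pow(-9436, -1)), Mul(Function('F')(-92, Function('U')(-6, -6)), Pow(Function('A')(Function('l')(-10)), -1)))) = Mul(-1, Add(Mul(38785, Pow(-9436, -1)), Mul(Add(21, Mul(6, Add(Rational(-4, 7), Mul(Rational(-1, 14), -6)))), Pow(-219, -1)))) = Mul(-1, Add(Mul(38785, Rational(-1, 9436)), Mul(Add(21, Mul(6, Add(Rational(-4, 7), Rational(3, 7)))), Rational(-1, 219)))) = Mul(-1, Add(Rational(-38785, 9436), Mul(Add(21, Mul(6, Rational(-1, 7))), Rational(-1, 219)))) = Mul(-1, Add(Rational(-38785, 9436), Mul(Add(21, Rational(-6, 7)), Rational(-1, 219)))) = Mul(-1, Add(Rational(-38785, 9436), Mul(Rational(141, 7), Rational(-1, 219)))) = Mul(-1, Add(Rational(-38785, 9436), Rational(-47, 511))) = Mul(-1, Rational(-413523, 98404)) = Rational(413523, 98404)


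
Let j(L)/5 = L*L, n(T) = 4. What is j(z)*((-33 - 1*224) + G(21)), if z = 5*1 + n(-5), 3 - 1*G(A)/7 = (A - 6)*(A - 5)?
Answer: -775980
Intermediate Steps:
G(A) = 21 - 7*(-6 + A)*(-5 + A) (G(A) = 21 - 7*(A - 6)*(A - 5) = 21 - 7*(-6 + A)*(-5 + A))
z = 9 (z = 5*1 + 4 = 5 + 4 = 9)
j(L) = 5*L² (j(L) = 5*(L*L) = 5*L²)
j(z)*((-33 - 1*224) + G(21)) = (5*9²)*((-33 - 1*224) + (-189 - 7*21² + 77*21)) = (5*81)*((-33 - 224) + (-189 - 7*441 + 1617)) = 405*(-257 + (-189 - 3087 + 1617)) = 405*(-257 - 1659) = 405*(-1916) = -775980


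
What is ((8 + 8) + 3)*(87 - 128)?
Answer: -779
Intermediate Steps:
((8 + 8) + 3)*(87 - 128) = (16 + 3)*(-41) = 19*(-41) = -779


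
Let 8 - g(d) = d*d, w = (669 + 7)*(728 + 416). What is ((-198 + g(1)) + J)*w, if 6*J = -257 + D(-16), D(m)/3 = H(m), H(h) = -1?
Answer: -543660832/3 ≈ -1.8122e+8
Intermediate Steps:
D(m) = -3 (D(m) = 3*(-1) = -3)
w = 773344 (w = 676*1144 = 773344)
g(d) = 8 - d² (g(d) = 8 - d*d = 8 - d²)
J = -130/3 (J = (-257 - 3)/6 = (⅙)*(-260) = -130/3 ≈ -43.333)
((-198 + g(1)) + J)*w = ((-198 + (8 - 1*1²)) - 130/3)*773344 = ((-198 + (8 - 1*1)) - 130/3)*773344 = ((-198 + (8 - 1)) - 130/3)*773344 = ((-198 + 7) - 130/3)*773344 = (-191 - 130/3)*773344 = -703/3*773344 = -543660832/3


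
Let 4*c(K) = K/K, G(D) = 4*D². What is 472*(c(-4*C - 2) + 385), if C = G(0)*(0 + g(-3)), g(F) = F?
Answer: 181838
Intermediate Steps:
C = 0 (C = (4*0²)*(0 - 3) = (4*0)*(-3) = 0*(-3) = 0)
c(K) = ¼ (c(K) = (K/K)/4 = (¼)*1 = ¼)
472*(c(-4*C - 2) + 385) = 472*(¼ + 385) = 472*(1541/4) = 181838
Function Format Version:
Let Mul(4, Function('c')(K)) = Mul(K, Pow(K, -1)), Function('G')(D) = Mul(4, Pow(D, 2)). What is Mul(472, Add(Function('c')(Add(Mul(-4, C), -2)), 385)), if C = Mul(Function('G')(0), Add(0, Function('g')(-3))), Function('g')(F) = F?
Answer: 181838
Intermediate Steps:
C = 0 (C = Mul(Mul(4, Pow(0, 2)), Add(0, -3)) = Mul(Mul(4, 0), -3) = Mul(0, -3) = 0)
Function('c')(K) = Rational(1, 4) (Function('c')(K) = Mul(Rational(1, 4), Mul(K, Pow(K, -1))) = Mul(Rational(1, 4), 1) = Rational(1, 4))
Mul(472, Add(Function('c')(Add(Mul(-4, C), -2)), 385)) = Mul(472, Add(Rational(1, 4), 385)) = Mul(472, Rational(1541, 4)) = 181838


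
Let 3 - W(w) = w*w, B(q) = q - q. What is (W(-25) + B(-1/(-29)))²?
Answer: 386884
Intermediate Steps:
B(q) = 0
W(w) = 3 - w² (W(w) = 3 - w*w = 3 - w²)
(W(-25) + B(-1/(-29)))² = ((3 - 1*(-25)²) + 0)² = ((3 - 1*625) + 0)² = ((3 - 625) + 0)² = (-622 + 0)² = (-622)² = 386884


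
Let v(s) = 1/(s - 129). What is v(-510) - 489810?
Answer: -312988591/639 ≈ -4.8981e+5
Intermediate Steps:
v(s) = 1/(-129 + s)
v(-510) - 489810 = 1/(-129 - 510) - 489810 = 1/(-639) - 489810 = -1/639 - 489810 = -312988591/639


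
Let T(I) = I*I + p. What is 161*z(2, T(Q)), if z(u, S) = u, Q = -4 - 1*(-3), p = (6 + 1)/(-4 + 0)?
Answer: 322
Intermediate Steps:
p = -7/4 (p = 7/(-4) = 7*(-¼) = -7/4 ≈ -1.7500)
Q = -1 (Q = -4 + 3 = -1)
T(I) = -7/4 + I² (T(I) = I*I - 7/4 = I² - 7/4 = -7/4 + I²)
161*z(2, T(Q)) = 161*2 = 322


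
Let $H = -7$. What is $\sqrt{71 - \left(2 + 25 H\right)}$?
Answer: $2 \sqrt{61} \approx 15.62$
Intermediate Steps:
$\sqrt{71 - \left(2 + 25 H\right)} = \sqrt{71 - -173} = \sqrt{71 + \left(-2 + 175\right)} = \sqrt{71 + 173} = \sqrt{244} = 2 \sqrt{61}$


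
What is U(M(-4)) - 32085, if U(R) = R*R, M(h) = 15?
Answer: -31860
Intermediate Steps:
U(R) = R²
U(M(-4)) - 32085 = 15² - 32085 = 225 - 32085 = -31860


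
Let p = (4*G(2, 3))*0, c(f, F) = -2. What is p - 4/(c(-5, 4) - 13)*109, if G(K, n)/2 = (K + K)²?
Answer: 436/15 ≈ 29.067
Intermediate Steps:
G(K, n) = 8*K² (G(K, n) = 2*(K + K)² = 2*(2*K)² = 2*(4*K²) = 8*K²)
p = 0 (p = (4*(8*2²))*0 = (4*(8*4))*0 = (4*32)*0 = 128*0 = 0)
p - 4/(c(-5, 4) - 13)*109 = 0 - 4/(-2 - 13)*109 = 0 - 4/(-15)*109 = 0 - 4*(-1/15)*109 = 0 + (4/15)*109 = 0 + 436/15 = 436/15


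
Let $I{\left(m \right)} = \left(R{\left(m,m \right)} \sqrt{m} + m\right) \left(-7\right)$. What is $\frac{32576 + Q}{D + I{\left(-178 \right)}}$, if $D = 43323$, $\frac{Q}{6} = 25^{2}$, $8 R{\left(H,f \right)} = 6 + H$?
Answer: $\frac{462575284}{568693573} - \frac{1562018 i \sqrt{178}}{568693573} \approx 0.8134 - 0.036645 i$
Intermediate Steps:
$R{\left(H,f \right)} = \frac{3}{4} + \frac{H}{8}$ ($R{\left(H,f \right)} = \frac{6 + H}{8} = \frac{3}{4} + \frac{H}{8}$)
$Q = 3750$ ($Q = 6 \cdot 25^{2} = 6 \cdot 625 = 3750$)
$I{\left(m \right)} = - 7 m - 7 \sqrt{m} \left(\frac{3}{4} + \frac{m}{8}\right)$ ($I{\left(m \right)} = \left(\left(\frac{3}{4} + \frac{m}{8}\right) \sqrt{m} + m\right) \left(-7\right) = \left(\sqrt{m} \left(\frac{3}{4} + \frac{m}{8}\right) + m\right) \left(-7\right) = \left(m + \sqrt{m} \left(\frac{3}{4} + \frac{m}{8}\right)\right) \left(-7\right) = - 7 m - 7 \sqrt{m} \left(\frac{3}{4} + \frac{m}{8}\right)$)
$\frac{32576 + Q}{D + I{\left(-178 \right)}} = \frac{32576 + 3750}{43323 - \left(-1246 + \frac{7 \sqrt{-178} \left(6 - 178\right)}{8}\right)} = \frac{36326}{43323 + \left(1246 - \frac{7}{8} i \sqrt{178} \left(-172\right)\right)} = \frac{36326}{43323 + \left(1246 + \frac{301 i \sqrt{178}}{2}\right)} = \frac{36326}{44569 + \frac{301 i \sqrt{178}}{2}}$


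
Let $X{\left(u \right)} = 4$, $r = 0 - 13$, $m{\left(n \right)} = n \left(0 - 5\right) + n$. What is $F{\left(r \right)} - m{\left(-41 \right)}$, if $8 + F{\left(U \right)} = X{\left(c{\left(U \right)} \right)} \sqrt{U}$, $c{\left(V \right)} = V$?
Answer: $-172 + 4 i \sqrt{13} \approx -172.0 + 14.422 i$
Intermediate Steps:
$m{\left(n \right)} = - 4 n$ ($m{\left(n \right)} = n \left(0 - 5\right) + n = n \left(-5\right) + n = - 5 n + n = - 4 n$)
$r = -13$ ($r = 0 - 13 = -13$)
$F{\left(U \right)} = -8 + 4 \sqrt{U}$
$F{\left(r \right)} - m{\left(-41 \right)} = \left(-8 + 4 \sqrt{-13}\right) - \left(-4\right) \left(-41\right) = \left(-8 + 4 i \sqrt{13}\right) - 164 = -172 + 4 i \sqrt{13}$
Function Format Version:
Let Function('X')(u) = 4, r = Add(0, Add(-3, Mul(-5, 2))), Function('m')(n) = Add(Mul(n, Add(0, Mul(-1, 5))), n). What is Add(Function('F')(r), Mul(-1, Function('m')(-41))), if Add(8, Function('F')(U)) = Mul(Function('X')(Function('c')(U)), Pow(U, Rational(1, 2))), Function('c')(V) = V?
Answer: Add(-172, Mul(4, I, Pow(13, Rational(1, 2)))) ≈ Add(-172.00, Mul(14.422, I))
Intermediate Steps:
Function('m')(n) = Mul(-4, n) (Function('m')(n) = Add(Mul(n, Add(0, -5)), n) = Add(Mul(n, -5), n) = Add(Mul(-5, n), n) = Mul(-4, n))
r = -13 (r = Add(0, Add(-3, -10)) = Add(0, -13) = -13)
Function('F')(U) = Add(-8, Mul(4, Pow(U, Rational(1, 2))))
Add(Function('F')(r), Mul(-1, Function('m')(-41))) = Add(Add(-8, Mul(4, Pow(-13, Rational(1, 2)))), Mul(-1, Mul(-4, -41))) = Add(Add(-8, Mul(4, Mul(I, Pow(13, Rational(1, 2))))), Mul(-1, 164)) = Add(Add(-8, Mul(4, I, Pow(13, Rational(1, 2)))), -164) = Add(-172, Mul(4, I, Pow(13, Rational(1, 2))))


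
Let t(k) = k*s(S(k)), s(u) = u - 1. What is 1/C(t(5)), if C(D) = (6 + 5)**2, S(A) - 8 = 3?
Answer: 1/121 ≈ 0.0082645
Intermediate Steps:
S(A) = 11 (S(A) = 8 + 3 = 11)
s(u) = -1 + u
t(k) = 10*k (t(k) = k*(-1 + 11) = k*10 = 10*k)
C(D) = 121 (C(D) = 11**2 = 121)
1/C(t(5)) = 1/121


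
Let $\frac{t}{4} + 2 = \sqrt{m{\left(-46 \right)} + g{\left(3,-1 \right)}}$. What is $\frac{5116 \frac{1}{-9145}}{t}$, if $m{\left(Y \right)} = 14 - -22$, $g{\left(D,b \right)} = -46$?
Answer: $\frac{1279}{64015} + \frac{1279 i \sqrt{10}}{128030} \approx 0.01998 + 0.031591 i$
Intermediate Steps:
$m{\left(Y \right)} = 36$ ($m{\left(Y \right)} = 14 + 22 = 36$)
$t = -8 + 4 i \sqrt{10}$ ($t = -8 + 4 \sqrt{36 - 46} = -8 + 4 \sqrt{-10} = -8 + 4 i \sqrt{10} \approx -8.0 + 12.649 i$)
$\frac{5116 \frac{1}{-9145}}{t} = \frac{5116 \frac{1}{-9145}}{-8 + 4 i \sqrt{10}} = \frac{5116 \left(- \frac{1}{9145}\right)}{-8 + 4 i \sqrt{10}} = - \frac{5116}{9145 \left(-8 + 4 i \sqrt{10}\right)}$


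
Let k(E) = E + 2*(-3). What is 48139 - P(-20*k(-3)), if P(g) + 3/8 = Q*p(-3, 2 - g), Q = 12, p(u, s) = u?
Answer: 385403/8 ≈ 48175.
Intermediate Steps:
k(E) = -6 + E (k(E) = E - 6 = -6 + E)
P(g) = -291/8 (P(g) = -3/8 + 12*(-3) = -3/8 - 36 = -291/8)
48139 - P(-20*k(-3)) = 48139 - 1*(-291/8) = 48139 + 291/8 = 385403/8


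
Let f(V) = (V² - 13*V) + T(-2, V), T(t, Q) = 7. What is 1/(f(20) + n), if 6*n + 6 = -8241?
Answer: -2/2455 ≈ -0.00081466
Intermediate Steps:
n = -2749/2 (n = -1 + (⅙)*(-8241) = -1 - 2747/2 = -2749/2 ≈ -1374.5)
f(V) = 7 + V² - 13*V (f(V) = (V² - 13*V) + 7 = 7 + V² - 13*V)
1/(f(20) + n) = 1/((7 + 20² - 13*20) - 2749/2) = 1/((7 + 400 - 260) - 2749/2) = 1/(147 - 2749/2) = 1/(-2455/2) = -2/2455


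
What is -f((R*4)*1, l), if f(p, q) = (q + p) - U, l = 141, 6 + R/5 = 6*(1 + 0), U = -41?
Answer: -182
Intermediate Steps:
R = 0 (R = -30 + 5*(6*(1 + 0)) = -30 + 5*(6*1) = -30 + 5*6 = -30 + 30 = 0)
f(p, q) = 41 + p + q (f(p, q) = (q + p) - 1*(-41) = (p + q) + 41 = 41 + p + q)
-f((R*4)*1, l) = -(41 + (0*4)*1 + 141) = -(41 + 0*1 + 141) = -(41 + 0 + 141) = -1*182 = -182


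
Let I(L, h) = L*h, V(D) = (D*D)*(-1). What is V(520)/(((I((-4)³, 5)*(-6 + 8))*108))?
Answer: 845/216 ≈ 3.9120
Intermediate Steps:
V(D) = -D² (V(D) = D²*(-1) = -D²)
V(520)/(((I((-4)³, 5)*(-6 + 8))*108)) = (-1*520²)/(((((-4)³*5)*(-6 + 8))*108)) = (-1*270400)/(((-64*5*2)*108)) = -270400/(-320*2*108) = -270400/((-640*108)) = -270400/(-69120) = -270400*(-1/69120) = 845/216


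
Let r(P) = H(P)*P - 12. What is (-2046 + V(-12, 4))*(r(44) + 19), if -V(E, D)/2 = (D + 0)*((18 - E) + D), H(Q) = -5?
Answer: 493734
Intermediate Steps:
V(E, D) = -2*D*(18 + D - E) (V(E, D) = -2*(D + 0)*((18 - E) + D) = -2*D*(18 + D - E))
r(P) = -12 - 5*P (r(P) = -5*P - 12 = -12 - 5*P)
(-2046 + V(-12, 4))*(r(44) + 19) = (-2046 + 2*4*(-18 - 12 - 1*4))*((-12 - 5*44) + 19) = (-2046 + 2*4*(-18 - 12 - 4))*((-12 - 220) + 19) = (-2046 + 2*4*(-34))*(-232 + 19) = (-2046 - 272)*(-213) = -2318*(-213) = 493734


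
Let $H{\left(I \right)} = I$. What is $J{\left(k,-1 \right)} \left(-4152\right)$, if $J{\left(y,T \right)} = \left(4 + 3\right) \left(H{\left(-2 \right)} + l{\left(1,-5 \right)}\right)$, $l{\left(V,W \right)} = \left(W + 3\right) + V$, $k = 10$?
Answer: $87192$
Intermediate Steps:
$l{\left(V,W \right)} = 3 + V + W$ ($l{\left(V,W \right)} = \left(3 + W\right) + V = 3 + V + W$)
$J{\left(y,T \right)} = -21$ ($J{\left(y,T \right)} = \left(4 + 3\right) \left(-2 + \left(3 + 1 - 5\right)\right) = 7 \left(-2 - 1\right) = 7 \left(-3\right) = -21$)
$J{\left(k,-1 \right)} \left(-4152\right) = \left(-21\right) \left(-4152\right) = 87192$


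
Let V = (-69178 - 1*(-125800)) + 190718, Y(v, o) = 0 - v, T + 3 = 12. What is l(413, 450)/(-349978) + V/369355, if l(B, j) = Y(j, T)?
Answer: 8672976827/12926612419 ≈ 0.67094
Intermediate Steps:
T = 9 (T = -3 + 12 = 9)
Y(v, o) = -v
l(B, j) = -j
V = 247340 (V = (-69178 + 125800) + 190718 = 56622 + 190718 = 247340)
l(413, 450)/(-349978) + V/369355 = -1*450/(-349978) + 247340/369355 = -450*(-1/349978) + 247340*(1/369355) = 225/174989 + 49468/73871 = 8672976827/12926612419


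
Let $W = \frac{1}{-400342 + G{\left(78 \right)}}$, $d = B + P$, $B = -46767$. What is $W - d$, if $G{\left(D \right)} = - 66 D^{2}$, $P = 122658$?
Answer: $- \frac{60855930427}{801886} \approx -75891.0$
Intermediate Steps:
$d = 75891$ ($d = -46767 + 122658 = 75891$)
$W = - \frac{1}{801886}$ ($W = \frac{1}{-400342 - 66 \cdot 78^{2}} = \frac{1}{-400342 - 401544} = \frac{1}{-801886} = - \frac{1}{801886} \approx -1.2471 \cdot 10^{-6}$)
$W - d = - \frac{1}{801886} - 75891 = - \frac{60855930427}{801886}$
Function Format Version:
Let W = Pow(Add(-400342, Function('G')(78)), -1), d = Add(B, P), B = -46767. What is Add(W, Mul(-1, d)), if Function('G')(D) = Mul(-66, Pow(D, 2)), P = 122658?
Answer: Rational(-60855930427, 801886) ≈ -75891.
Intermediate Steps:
d = 75891 (d = Add(-46767, 122658) = 75891)
W = Rational(-1, 801886) (W = Pow(Add(-400342, Mul(-66, Pow(78, 2))), -1) = Pow(Add(-400342, Mul(-66, 6084)), -1) = Pow(Add(-400342, -401544), -1) = Pow(-801886, -1) = Rational(-1, 801886) ≈ -1.2471e-6)
Add(W, Mul(-1, d)) = Add(Rational(-1, 801886), Mul(-1, 75891)) = Add(Rational(-1, 801886), -75891) = Rational(-60855930427, 801886)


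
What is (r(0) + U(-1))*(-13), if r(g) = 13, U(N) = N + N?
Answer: -143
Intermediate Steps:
U(N) = 2*N
(r(0) + U(-1))*(-13) = (13 + 2*(-1))*(-13) = (13 - 2)*(-13) = 11*(-13) = -143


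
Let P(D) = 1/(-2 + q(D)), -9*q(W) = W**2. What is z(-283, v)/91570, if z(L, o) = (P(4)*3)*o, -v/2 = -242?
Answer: -3267/778345 ≈ -0.0041974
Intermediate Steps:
q(W) = -W**2/9
P(D) = 1/(-2 - D**2/9)
v = 484 (v = -2*(-242) = 484)
z(L, o) = -27*o/34 (z(L, o) = (-9/(18 + 4**2)*3)*o = (-9/(18 + 16)*3)*o = (-9/34*3)*o = -27*o/34)
z(-283, v)/91570 = -27/34*484/91570 = -6534/17*1/91570 = -3267/778345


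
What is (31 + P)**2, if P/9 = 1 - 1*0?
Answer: 1600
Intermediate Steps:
P = 9 (P = 9*(1 - 1*0) = 9*(1 + 0) = 9*1 = 9)
(31 + P)**2 = (31 + 9)**2 = 40**2 = 1600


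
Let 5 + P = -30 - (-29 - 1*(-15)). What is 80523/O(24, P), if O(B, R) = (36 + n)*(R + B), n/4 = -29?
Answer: -26841/80 ≈ -335.51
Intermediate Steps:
n = -116 (n = 4*(-29) = -116)
P = -21 (P = -5 + (-30 - (-29 - 1*(-15))) = -5 + (-30 - (-29 + 15)) = -5 + (-30 - 1*(-14)) = -5 + (-30 + 14) = -5 - 16 = -21)
O(B, R) = -80*B - 80*R (O(B, R) = (36 - 116)*(R + B) = -80*(B + R) = -80*B - 80*R)
80523/O(24, P) = 80523/(-80*24 - 80*(-21)) = 80523/(-1920 + 1680) = 80523/(-240) = 80523*(-1/240) = -26841/80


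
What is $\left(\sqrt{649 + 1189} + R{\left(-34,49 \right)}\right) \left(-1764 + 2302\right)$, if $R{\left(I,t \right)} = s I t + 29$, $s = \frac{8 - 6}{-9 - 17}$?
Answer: $\frac{1099134}{13} + 538 \sqrt{1838} \approx 1.0761 \cdot 10^{5}$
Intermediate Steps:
$s = - \frac{1}{13}$ ($s = \frac{2}{-26} = 2 \left(- \frac{1}{26}\right) = - \frac{1}{13} \approx -0.076923$)
$R{\left(I,t \right)} = 29 - \frac{I t}{13}$ ($R{\left(I,t \right)} = - \frac{I}{13} t + 29 = - \frac{I t}{13} + 29 = 29 - \frac{I t}{13}$)
$\left(\sqrt{649 + 1189} + R{\left(-34,49 \right)}\right) \left(-1764 + 2302\right) = \left(\sqrt{649 + 1189} - \left(-29 - \frac{1666}{13}\right)\right) \left(-1764 + 2302\right) = \left(\sqrt{1838} + \left(29 + \frac{1666}{13}\right)\right) 538 = \left(\sqrt{1838} + \frac{2043}{13}\right) 538 = \left(\frac{2043}{13} + \sqrt{1838}\right) 538 = \frac{1099134}{13} + 538 \sqrt{1838}$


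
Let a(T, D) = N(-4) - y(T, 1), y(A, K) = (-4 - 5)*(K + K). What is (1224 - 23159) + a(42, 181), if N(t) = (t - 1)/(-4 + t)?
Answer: -175331/8 ≈ -21916.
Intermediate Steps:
y(A, K) = -18*K
N(t) = (-1 + t)/(-4 + t)
a(T, D) = 149/8 (a(T, D) = (-1 - 4)/(-4 - 4) - (-18) = -5/(-8) - 1*(-18) = -⅛*(-5) + 18 = 5/8 + 18 = 149/8)
(1224 - 23159) + a(42, 181) = (1224 - 23159) + 149/8 = -21935 + 149/8 = -175331/8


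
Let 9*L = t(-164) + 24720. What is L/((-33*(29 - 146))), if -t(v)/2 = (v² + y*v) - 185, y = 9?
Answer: -25750/34749 ≈ -0.74103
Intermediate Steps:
t(v) = 370 - 18*v - 2*v² (t(v) = -2*((v² + 9*v) - 185) = -2*(-185 + v² + 9*v) = 370 - 18*v - 2*v²)
L = -25750/9 (L = ((370 - 18*(-164) - 2*(-164)²) + 24720)/9 = ((370 + 2952 - 2*26896) + 24720)/9 = ((370 + 2952 - 53792) + 24720)/9 = (-50470 + 24720)/9 = (⅑)*(-25750) = -25750/9 ≈ -2861.1)
L/((-33*(29 - 146))) = -25750*(-1/(33*(29 - 146)))/9 = -25750/(9*((-33*(-117)))) = -25750/9/3861 = -25750/9*1/3861 = -25750/34749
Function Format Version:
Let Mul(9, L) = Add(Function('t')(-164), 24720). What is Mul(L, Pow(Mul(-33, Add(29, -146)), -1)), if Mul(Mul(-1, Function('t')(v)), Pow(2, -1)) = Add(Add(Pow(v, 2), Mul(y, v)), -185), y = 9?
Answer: Rational(-25750, 34749) ≈ -0.74103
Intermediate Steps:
Function('t')(v) = Add(370, Mul(-18, v), Mul(-2, Pow(v, 2))) (Function('t')(v) = Mul(-2, Add(Add(Pow(v, 2), Mul(9, v)), -185)) = Mul(-2, Add(-185, Pow(v, 2), Mul(9, v))) = Add(370, Mul(-18, v), Mul(-2, Pow(v, 2))))
L = Rational(-25750, 9) (L = Mul(Rational(1, 9), Add(Add(370, Mul(-18, -164), Mul(-2, Pow(-164, 2))), 24720)) = Mul(Rational(1, 9), Add(Add(370, 2952, Mul(-2, 26896)), 24720)) = Mul(Rational(1, 9), Add(Add(370, 2952, -53792), 24720)) = Mul(Rational(1, 9), Add(-50470, 24720)) = Mul(Rational(1, 9), -25750) = Rational(-25750, 9) ≈ -2861.1)
Mul(L, Pow(Mul(-33, Add(29, -146)), -1)) = Mul(Rational(-25750, 9), Pow(Mul(-33, Add(29, -146)), -1)) = Mul(Rational(-25750, 9), Pow(Mul(-33, -117), -1)) = Mul(Rational(-25750, 9), Pow(3861, -1)) = Mul(Rational(-25750, 9), Rational(1, 3861)) = Rational(-25750, 34749)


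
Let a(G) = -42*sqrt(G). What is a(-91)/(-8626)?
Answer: 21*I*sqrt(91)/4313 ≈ 0.046447*I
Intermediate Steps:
a(-91)/(-8626) = -42*I*sqrt(91)/(-8626) = -42*I*sqrt(91)*(-1/8626) = 21*I*sqrt(91)/4313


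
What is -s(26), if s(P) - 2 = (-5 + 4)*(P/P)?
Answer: -1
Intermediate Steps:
s(P) = 1 (s(P) = 2 + (-5 + 4)*(P/P) = 2 - 1*1 = 2 - 1 = 1)
-s(26) = -1*1 = -1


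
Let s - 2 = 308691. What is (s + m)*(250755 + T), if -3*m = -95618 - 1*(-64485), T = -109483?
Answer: 135227253664/3 ≈ 4.5076e+10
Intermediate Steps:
s = 308693 (s = 2 + 308691 = 308693)
m = 31133/3 (m = -(-95618 - 1*(-64485))/3 = -(-95618 + 64485)/3 = -⅓*(-31133) = 31133/3 ≈ 10378.)
(s + m)*(250755 + T) = (308693 + 31133/3)*(250755 - 109483) = (957212/3)*141272 = 135227253664/3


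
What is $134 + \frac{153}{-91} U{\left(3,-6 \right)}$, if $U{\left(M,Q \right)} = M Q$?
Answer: $\frac{14948}{91} \approx 164.26$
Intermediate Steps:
$134 + \frac{153}{-91} U{\left(3,-6 \right)} = 134 + \frac{153}{-91} \cdot 3 \left(-6\right) = 134 + 153 \left(- \frac{1}{91}\right) \left(-18\right) = 134 - - \frac{2754}{91} = 134 + \frac{2754}{91} = \frac{14948}{91}$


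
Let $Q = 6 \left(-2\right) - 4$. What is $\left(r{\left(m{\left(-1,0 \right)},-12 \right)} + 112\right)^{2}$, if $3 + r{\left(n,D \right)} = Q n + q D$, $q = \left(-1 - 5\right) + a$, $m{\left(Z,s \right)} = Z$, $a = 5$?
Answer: $18769$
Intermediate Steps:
$Q = -16$ ($Q = -12 - 4 = -16$)
$q = -1$ ($q = \left(-1 - 5\right) + 5 = -6 + 5 = -1$)
$r{\left(n,D \right)} = -3 - D - 16 n$ ($r{\left(n,D \right)} = -3 - \left(D + 16 n\right) = -3 - D - 16 n$)
$\left(r{\left(m{\left(-1,0 \right)},-12 \right)} + 112\right)^{2} = \left(\left(-3 - -12 - -16\right) + 112\right)^{2} = \left(\left(-3 + 12 + 16\right) + 112\right)^{2} = \left(25 + 112\right)^{2} = 137^{2} = 18769$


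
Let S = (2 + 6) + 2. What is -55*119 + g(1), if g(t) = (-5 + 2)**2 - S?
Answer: -6546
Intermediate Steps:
S = 10 (S = 8 + 2 = 10)
g(t) = -1 (g(t) = (-5 + 2)**2 - 1*10 = (-3)**2 - 10 = 9 - 10 = -1)
-55*119 + g(1) = -55*119 - 1 = -6545 - 1 = -6546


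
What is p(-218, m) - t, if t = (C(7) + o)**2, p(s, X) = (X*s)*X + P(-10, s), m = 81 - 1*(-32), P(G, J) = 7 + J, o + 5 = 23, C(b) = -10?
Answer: -2783917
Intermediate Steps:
o = 18 (o = -5 + 23 = 18)
m = 113 (m = 81 + 32 = 113)
p(s, X) = 7 + s + s*X**2 (p(s, X) = (X*s)*X + (7 + s) = s*X**2 + (7 + s) = 7 + s + s*X**2)
t = 64 (t = (-10 + 18)**2 = 8**2 = 64)
p(-218, m) - t = (7 - 218 - 218*113**2) - 1*64 = (7 - 218 - 218*12769) - 64 = (7 - 218 - 2783642) - 64 = -2783853 - 64 = -2783917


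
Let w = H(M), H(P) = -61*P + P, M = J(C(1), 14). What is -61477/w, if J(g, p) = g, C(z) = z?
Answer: 61477/60 ≈ 1024.6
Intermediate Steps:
M = 1
H(P) = -60*P
w = -60 (w = -60*1 = -60)
-61477/w = -61477/(-60) = -61477*(-1/60) = 61477/60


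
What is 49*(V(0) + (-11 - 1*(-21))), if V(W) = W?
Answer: 490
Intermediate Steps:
49*(V(0) + (-11 - 1*(-21))) = 49*(0 + (-11 - 1*(-21))) = 49*(0 + (-11 + 21)) = 49*(0 + 10) = 49*10 = 490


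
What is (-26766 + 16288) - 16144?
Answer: -26622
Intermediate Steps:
(-26766 + 16288) - 16144 = -10478 - 16144 = -26622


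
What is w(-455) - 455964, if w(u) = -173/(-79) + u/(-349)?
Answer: -12571287122/27571 ≈ -4.5596e+5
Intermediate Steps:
w(u) = 173/79 - u/349 (w(u) = -173*(-1/79) + u*(-1/349) = 173/79 - u/349)
w(-455) - 455964 = (173/79 - 1/349*(-455)) - 455964 = (173/79 + 455/349) - 455964 = 96322/27571 - 455964 = -12571287122/27571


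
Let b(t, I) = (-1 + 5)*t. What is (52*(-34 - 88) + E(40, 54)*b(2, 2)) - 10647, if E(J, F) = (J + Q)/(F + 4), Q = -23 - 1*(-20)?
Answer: -492591/29 ≈ -16986.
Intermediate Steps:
Q = -3 (Q = -23 + 20 = -3)
E(J, F) = (-3 + J)/(4 + F) (E(J, F) = (J - 3)/(F + 4) = (-3 + J)/(4 + F))
b(t, I) = 4*t
(52*(-34 - 88) + E(40, 54)*b(2, 2)) - 10647 = (52*(-34 - 88) + ((-3 + 40)/(4 + 54))*(4*2)) - 10647 = (52*(-122) + (37/58)*8) - 10647 = (-6344 + ((1/58)*37)*8) - 10647 = (-6344 + (37/58)*8) - 10647 = (-6344 + 148/29) - 10647 = -183828/29 - 10647 = -492591/29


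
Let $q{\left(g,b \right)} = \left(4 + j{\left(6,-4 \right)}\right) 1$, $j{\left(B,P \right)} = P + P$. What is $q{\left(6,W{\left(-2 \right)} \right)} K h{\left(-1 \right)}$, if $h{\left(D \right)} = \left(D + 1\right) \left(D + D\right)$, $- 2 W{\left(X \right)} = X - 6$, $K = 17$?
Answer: $0$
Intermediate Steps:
$j{\left(B,P \right)} = 2 P$
$W{\left(X \right)} = 3 - \frac{X}{2}$ ($W{\left(X \right)} = - \frac{X - 6}{2} = - \frac{-6 + X}{2} = 3 - \frac{X}{2}$)
$h{\left(D \right)} = 2 D \left(1 + D\right)$ ($h{\left(D \right)} = \left(1 + D\right) 2 D = 2 D \left(1 + D\right)$)
$q{\left(g,b \right)} = -4$ ($q{\left(g,b \right)} = \left(4 + 2 \left(-4\right)\right) 1 = \left(4 - 8\right) 1 = \left(-4\right) 1 = -4$)
$q{\left(6,W{\left(-2 \right)} \right)} K h{\left(-1 \right)} = \left(-4\right) 17 \cdot 2 \left(-1\right) \left(1 - 1\right) = - 68 \cdot 2 \left(-1\right) 0 = \left(-68\right) 0 = 0$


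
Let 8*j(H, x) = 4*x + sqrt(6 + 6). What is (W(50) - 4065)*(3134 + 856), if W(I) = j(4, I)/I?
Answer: -16217355 + 399*sqrt(3)/20 ≈ -1.6217e+7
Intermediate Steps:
j(H, x) = x/2 + sqrt(3)/4 (j(H, x) = (4*x + sqrt(6 + 6))/8 = (4*x + sqrt(12))/8 = (4*x + 2*sqrt(3))/8 = (2*sqrt(3) + 4*x)/8 = x/2 + sqrt(3)/4)
W(I) = (I/2 + sqrt(3)/4)/I
(W(50) - 4065)*(3134 + 856) = ((1/4)*(sqrt(3) + 2*50)/50 - 4065)*(3134 + 856) = ((1/4)*(1/50)*(sqrt(3) + 100) - 4065)*3990 = ((1/4)*(1/50)*(100 + sqrt(3)) - 4065)*3990 = ((1/2 + sqrt(3)/200) - 4065)*3990 = (-8129/2 + sqrt(3)/200)*3990 = -16217355 + 399*sqrt(3)/20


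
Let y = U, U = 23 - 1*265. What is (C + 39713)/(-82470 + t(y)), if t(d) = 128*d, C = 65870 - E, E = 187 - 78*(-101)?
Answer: -48759/56723 ≈ -0.85960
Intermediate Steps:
E = 8065 (E = 187 + 7878 = 8065)
U = -242 (U = 23 - 265 = -242)
y = -242
C = 57805 (C = 65870 - 1*8065 = 65870 - 8065 = 57805)
(C + 39713)/(-82470 + t(y)) = (57805 + 39713)/(-82470 + 128*(-242)) = 97518/(-82470 - 30976) = 97518/(-113446) = 97518*(-1/113446) = -48759/56723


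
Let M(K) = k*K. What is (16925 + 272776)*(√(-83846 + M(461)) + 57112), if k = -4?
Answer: 16545403512 + 289701*I*√85690 ≈ 1.6545e+10 + 8.4804e+7*I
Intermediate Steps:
M(K) = -4*K
(16925 + 272776)*(√(-83846 + M(461)) + 57112) = (16925 + 272776)*(√(-83846 - 4*461) + 57112) = 289701*(√(-83846 - 1844) + 57112) = 289701*(√(-85690) + 57112) = 289701*(I*√85690 + 57112) = 289701*(57112 + I*√85690) = 16545403512 + 289701*I*√85690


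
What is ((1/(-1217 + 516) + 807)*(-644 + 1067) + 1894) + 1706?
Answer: 241817238/701 ≈ 3.4496e+5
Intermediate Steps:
((1/(-1217 + 516) + 807)*(-644 + 1067) + 1894) + 1706 = ((1/(-701) + 807)*423 + 1894) + 1706 = ((-1/701 + 807)*423 + 1894) + 1706 = ((565706/701)*423 + 1894) + 1706 = (239293638/701 + 1894) + 1706 = 240621332/701 + 1706 = 241817238/701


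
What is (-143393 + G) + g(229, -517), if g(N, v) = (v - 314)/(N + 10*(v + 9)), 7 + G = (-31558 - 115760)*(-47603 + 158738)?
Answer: -26474056526333/1617 ≈ -1.6372e+10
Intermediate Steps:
G = -16372185937 (G = -7 + (-31558 - 115760)*(-47603 + 158738) = -7 - 147318*111135 = -7 - 16372185930 = -16372185937)
g(N, v) = (-314 + v)/(90 + N + 10*v) (g(N, v) = (-314 + v)/(N + 10*(9 + v)) = (-314 + v)/(N + (90 + 10*v)) = (-314 + v)/(90 + N + 10*v))
(-143393 + G) + g(229, -517) = (-143393 - 16372185937) + (-314 - 517)/(90 + 229 + 10*(-517)) = -16372329330 - 831/(90 + 229 - 5170) = -16372329330 - 831/(-4851) = -16372329330 - 1/4851*(-831) = -16372329330 + 277/1617 = -26474056526333/1617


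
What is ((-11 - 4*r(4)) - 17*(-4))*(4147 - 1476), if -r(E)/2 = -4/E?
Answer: 130879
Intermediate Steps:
r(E) = 8/E (r(E) = -(-8)/E = 8/E)
((-11 - 4*r(4)) - 17*(-4))*(4147 - 1476) = ((-11 - 32/4) - 17*(-4))*(4147 - 1476) = ((-11 - 32/4) + 68)*2671 = ((-11 - 4*2) + 68)*2671 = ((-11 - 8) + 68)*2671 = (-19 + 68)*2671 = 49*2671 = 130879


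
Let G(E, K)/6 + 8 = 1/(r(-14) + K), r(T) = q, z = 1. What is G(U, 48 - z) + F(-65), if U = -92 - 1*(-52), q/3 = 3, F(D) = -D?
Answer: 479/28 ≈ 17.107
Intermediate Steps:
q = 9 (q = 3*3 = 9)
U = -40 (U = -92 + 52 = -40)
r(T) = 9
G(E, K) = -48 + 6/(9 + K)
G(U, 48 - z) + F(-65) = 6*(-71 - 8*(48 - 1*1))/(9 + (48 - 1*1)) - 1*(-65) = 6*(-71 - 8*(48 - 1))/(9 + (48 - 1)) + 65 = 6*(-71 - 8*47)/(9 + 47) + 65 = 6*(-71 - 376)/56 + 65 = 6*(1/56)*(-447) + 65 = -1341/28 + 65 = 479/28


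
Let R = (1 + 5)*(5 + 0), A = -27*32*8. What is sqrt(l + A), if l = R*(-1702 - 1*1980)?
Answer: 2*I*sqrt(29343) ≈ 342.6*I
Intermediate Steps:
A = -6912 (A = -864*8 = -6912)
R = 30 (R = 6*5 = 30)
l = -110460 (l = 30*(-1702 - 1*1980) = 30*(-1702 - 1980) = 30*(-3682) = -110460)
sqrt(l + A) = sqrt(-110460 - 6912) = sqrt(-117372) = 2*I*sqrt(29343)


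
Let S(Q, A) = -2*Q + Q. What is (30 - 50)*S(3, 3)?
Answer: 60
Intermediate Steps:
S(Q, A) = -Q
(30 - 50)*S(3, 3) = (30 - 50)*(-1*3) = -20*(-3) = 60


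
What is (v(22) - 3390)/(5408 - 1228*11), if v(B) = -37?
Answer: 3427/8100 ≈ 0.42309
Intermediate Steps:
(v(22) - 3390)/(5408 - 1228*11) = (-37 - 3390)/(5408 - 1228*11) = -3427/(5408 - 13508) = -3427/(-8100) = -3427*(-1/8100) = 3427/8100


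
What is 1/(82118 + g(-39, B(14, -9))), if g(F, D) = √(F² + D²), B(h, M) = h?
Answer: 82118/6743364207 - √1717/6743364207 ≈ 1.2171e-5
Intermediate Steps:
g(F, D) = √(D² + F²)
1/(82118 + g(-39, B(14, -9))) = 1/(82118 + √(14² + (-39)²)) = 1/(82118 + √(196 + 1521)) = 1/(82118 + √1717)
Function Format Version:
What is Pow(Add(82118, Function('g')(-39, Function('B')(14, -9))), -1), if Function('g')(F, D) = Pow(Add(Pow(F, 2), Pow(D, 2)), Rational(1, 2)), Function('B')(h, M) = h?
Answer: Add(Rational(82118, 6743364207), Mul(Rational(-1, 6743364207), Pow(1717, Rational(1, 2)))) ≈ 1.2171e-5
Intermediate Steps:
Function('g')(F, D) = Pow(Add(Pow(D, 2), Pow(F, 2)), Rational(1, 2))
Pow(Add(82118, Function('g')(-39, Function('B')(14, -9))), -1) = Pow(Add(82118, Pow(Add(Pow(14, 2), Pow(-39, 2)), Rational(1, 2))), -1) = Pow(Add(82118, Pow(Add(196, 1521), Rational(1, 2))), -1) = Pow(Add(82118, Pow(1717, Rational(1, 2))), -1)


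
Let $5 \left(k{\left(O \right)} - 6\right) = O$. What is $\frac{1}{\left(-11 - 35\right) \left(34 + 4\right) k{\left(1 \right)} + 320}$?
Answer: $- \frac{5}{52588} \approx -9.5079 \cdot 10^{-5}$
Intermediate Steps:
$k{\left(O \right)} = 6 + \frac{O}{5}$
$\frac{1}{\left(-11 - 35\right) \left(34 + 4\right) k{\left(1 \right)} + 320} = \frac{1}{\left(-11 - 35\right) \left(34 + 4\right) \left(6 + \frac{1}{5} \cdot 1\right) + 320} = \frac{1}{\left(-46\right) 38 \left(6 + \frac{1}{5}\right) + 320} = \frac{1}{\left(-1748\right) \frac{31}{5} + 320} = \frac{1}{- \frac{54188}{5} + 320} = \frac{1}{- \frac{52588}{5}} = - \frac{5}{52588}$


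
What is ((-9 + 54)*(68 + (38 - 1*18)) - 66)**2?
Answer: 15163236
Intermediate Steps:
((-9 + 54)*(68 + (38 - 1*18)) - 66)**2 = (45*(68 + (38 - 18)) - 66)**2 = (45*(68 + 20) - 66)**2 = (45*88 - 66)**2 = (3960 - 66)**2 = 3894**2 = 15163236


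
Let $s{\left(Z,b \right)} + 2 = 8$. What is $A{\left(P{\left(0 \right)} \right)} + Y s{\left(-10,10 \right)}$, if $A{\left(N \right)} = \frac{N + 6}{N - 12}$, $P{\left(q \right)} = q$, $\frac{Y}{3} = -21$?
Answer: $- \frac{757}{2} \approx -378.5$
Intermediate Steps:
$Y = -63$ ($Y = 3 \left(-21\right) = -63$)
$s{\left(Z,b \right)} = 6$ ($s{\left(Z,b \right)} = -2 + 8 = 6$)
$A{\left(N \right)} = \frac{6 + N}{-12 + N}$
$A{\left(P{\left(0 \right)} \right)} + Y s{\left(-10,10 \right)} = \frac{6 + 0}{-12 + 0} - 378 = \frac{1}{-12} \cdot 6 - 378 = \left(- \frac{1}{12}\right) 6 - 378 = - \frac{1}{2} - 378 = - \frac{757}{2}$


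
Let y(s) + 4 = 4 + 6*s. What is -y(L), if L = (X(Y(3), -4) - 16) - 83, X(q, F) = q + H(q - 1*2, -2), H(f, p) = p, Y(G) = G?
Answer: 588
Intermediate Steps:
X(q, F) = -2 + q (X(q, F) = q - 2 = -2 + q)
L = -98 (L = ((-2 + 3) - 16) - 83 = (1 - 16) - 83 = -15 - 83 = -98)
y(s) = 6*s (y(s) = -4 + (4 + 6*s) = 6*s)
-y(L) = -6*(-98) = -1*(-588) = 588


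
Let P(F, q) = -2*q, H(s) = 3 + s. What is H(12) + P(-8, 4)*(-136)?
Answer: 1103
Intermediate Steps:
H(12) + P(-8, 4)*(-136) = (3 + 12) - 2*4*(-136) = 15 - 8*(-136) = 15 + 1088 = 1103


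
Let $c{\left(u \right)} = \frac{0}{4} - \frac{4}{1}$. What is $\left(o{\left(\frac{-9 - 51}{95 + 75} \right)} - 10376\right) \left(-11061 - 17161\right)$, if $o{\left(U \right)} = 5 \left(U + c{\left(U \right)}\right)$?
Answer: $\frac{4988577164}{17} \approx 2.9345 \cdot 10^{8}$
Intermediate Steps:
$c{\left(u \right)} = -4$ ($c{\left(u \right)} = 0 \cdot \frac{1}{4} - 4 = 0 - 4 = -4$)
$o{\left(U \right)} = -20 + 5 U$ ($o{\left(U \right)} = 5 \left(U - 4\right) = 5 \left(-4 + U\right) = -20 + 5 U$)
$\left(o{\left(\frac{-9 - 51}{95 + 75} \right)} - 10376\right) \left(-11061 - 17161\right) = \left(\left(-20 + 5 \frac{-9 - 51}{95 + 75}\right) - 10376\right) \left(-11061 - 17161\right) = \left(\left(-20 + 5 \left(- \frac{60}{170}\right)\right) - 10376\right) \left(-28222\right) = \left(\left(-20 + 5 \left(\left(-60\right) \frac{1}{170}\right)\right) - 10376\right) \left(-28222\right) = \left(\left(-20 + 5 \left(- \frac{6}{17}\right)\right) - 10376\right) \left(-28222\right) = \left(\left(-20 - \frac{30}{17}\right) - 10376\right) \left(-28222\right) = \left(- \frac{370}{17} - 10376\right) \left(-28222\right) = \left(- \frac{176762}{17}\right) \left(-28222\right) = \frac{4988577164}{17}$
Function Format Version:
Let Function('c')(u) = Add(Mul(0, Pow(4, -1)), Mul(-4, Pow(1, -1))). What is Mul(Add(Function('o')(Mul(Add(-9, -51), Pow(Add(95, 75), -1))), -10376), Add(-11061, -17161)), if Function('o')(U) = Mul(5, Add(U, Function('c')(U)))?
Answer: Rational(4988577164, 17) ≈ 2.9345e+8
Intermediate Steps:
Function('c')(u) = -4 (Function('c')(u) = Add(Mul(0, Rational(1, 4)), Mul(-4, 1)) = Add(0, -4) = -4)
Function('o')(U) = Add(-20, Mul(5, U)) (Function('o')(U) = Mul(5, Add(U, -4)) = Mul(5, Add(-4, U)) = Add(-20, Mul(5, U)))
Mul(Add(Function('o')(Mul(Add(-9, -51), Pow(Add(95, 75), -1))), -10376), Add(-11061, -17161)) = Mul(Add(Add(-20, Mul(5, Mul(Add(-9, -51), Pow(Add(95, 75), -1)))), -10376), Add(-11061, -17161)) = Mul(Add(Add(-20, Mul(5, Mul(-60, Pow(170, -1)))), -10376), -28222) = Mul(Add(Add(-20, Mul(5, Mul(-60, Rational(1, 170)))), -10376), -28222) = Mul(Add(Add(-20, Mul(5, Rational(-6, 17))), -10376), -28222) = Mul(Add(Add(-20, Rational(-30, 17)), -10376), -28222) = Mul(Add(Rational(-370, 17), -10376), -28222) = Mul(Rational(-176762, 17), -28222) = Rational(4988577164, 17)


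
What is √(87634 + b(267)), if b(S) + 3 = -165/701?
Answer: √43061845366/701 ≈ 296.02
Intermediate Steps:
b(S) = -2268/701 (b(S) = -3 - 165/701 = -2268/701)
√(87634 + b(267)) = √(87634 - 2268/701) = √(61429166/701) = √43061845366/701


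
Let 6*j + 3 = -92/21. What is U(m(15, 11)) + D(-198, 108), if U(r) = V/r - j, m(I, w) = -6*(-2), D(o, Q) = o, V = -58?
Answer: -12701/63 ≈ -201.60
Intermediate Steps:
m(I, w) = 12
j = -155/126 (j = -½ + (-92/21)/6 = -½ + (-92*1/21)/6 = -½ + (⅙)*(-92/21) = -½ - 46/63 = -155/126 ≈ -1.2302)
U(r) = 155/126 - 58/r (U(r) = -58/r - 1*(-155/126) = -58/r + 155/126 = 155/126 - 58/r)
U(m(15, 11)) + D(-198, 108) = (155/126 - 58/12) - 198 = (155/126 - 58*1/12) - 198 = (155/126 - 29/6) - 198 = -227/63 - 198 = -12701/63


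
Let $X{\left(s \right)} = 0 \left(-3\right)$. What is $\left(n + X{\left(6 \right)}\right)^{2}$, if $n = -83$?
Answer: $6889$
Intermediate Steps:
$X{\left(s \right)} = 0$
$\left(n + X{\left(6 \right)}\right)^{2} = \left(-83 + 0\right)^{2} = \left(-83\right)^{2} = 6889$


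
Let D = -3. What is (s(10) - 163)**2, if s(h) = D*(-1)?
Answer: 25600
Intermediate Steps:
s(h) = 3 (s(h) = -3*(-1) = 3)
(s(10) - 163)**2 = (3 - 163)**2 = (-160)**2 = 25600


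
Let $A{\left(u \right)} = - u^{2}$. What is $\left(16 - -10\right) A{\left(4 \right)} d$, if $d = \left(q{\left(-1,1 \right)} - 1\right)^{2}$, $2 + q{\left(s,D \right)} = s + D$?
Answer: $-3744$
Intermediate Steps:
$q{\left(s,D \right)} = -2 + D + s$ ($q{\left(s,D \right)} = -2 + \left(s + D\right) = -2 + \left(D + s\right) = -2 + D + s$)
$d = 9$ ($d = \left(\left(-2 + 1 - 1\right) - 1\right)^{2} = \left(-2 - 1\right)^{2} = \left(-3\right)^{2} = 9$)
$\left(16 - -10\right) A{\left(4 \right)} d = \left(16 - -10\right) \left(- 4^{2}\right) 9 = \left(16 + 10\right) \left(\left(-1\right) 16\right) 9 = 26 \left(-16\right) 9 = \left(-416\right) 9 = -3744$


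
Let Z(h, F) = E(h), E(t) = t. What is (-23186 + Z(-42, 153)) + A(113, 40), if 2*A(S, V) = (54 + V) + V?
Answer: -23161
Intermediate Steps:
Z(h, F) = h
A(S, V) = 27 + V (A(S, V) = ((54 + V) + V)/2 = (54 + 2*V)/2 = 27 + V)
(-23186 + Z(-42, 153)) + A(113, 40) = (-23186 - 42) + (27 + 40) = -23228 + 67 = -23161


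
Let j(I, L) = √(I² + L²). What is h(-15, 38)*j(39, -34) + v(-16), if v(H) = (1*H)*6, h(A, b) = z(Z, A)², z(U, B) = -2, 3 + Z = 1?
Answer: -96 + 4*√2677 ≈ 110.96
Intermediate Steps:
Z = -2 (Z = -3 + 1 = -2)
h(A, b) = 4 (h(A, b) = (-2)² = 4)
v(H) = 6*H (v(H) = H*6 = 6*H)
h(-15, 38)*j(39, -34) + v(-16) = 4*√(39² + (-34)²) + 6*(-16) = 4*√(1521 + 1156) - 96 = 4*√2677 - 96 = -96 + 4*√2677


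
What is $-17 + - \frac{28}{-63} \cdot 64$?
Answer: $\frac{103}{9} \approx 11.444$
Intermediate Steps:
$-17 + - \frac{28}{-63} \cdot 64 = -17 + \left(-28\right) \left(- \frac{1}{63}\right) 64 = -17 + \frac{4}{9} \cdot 64 = -17 + \frac{256}{9} = \frac{103}{9}$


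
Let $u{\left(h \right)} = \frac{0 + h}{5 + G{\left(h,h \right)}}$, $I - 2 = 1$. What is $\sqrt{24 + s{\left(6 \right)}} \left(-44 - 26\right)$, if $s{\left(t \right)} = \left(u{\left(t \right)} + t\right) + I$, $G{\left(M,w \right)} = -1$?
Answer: $- 35 \sqrt{138} \approx -411.16$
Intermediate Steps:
$I = 3$ ($I = 2 + 1 = 3$)
$u{\left(h \right)} = \frac{h}{4}$ ($u{\left(h \right)} = \frac{0 + h}{5 - 1} = \frac{h}{4}$)
$s{\left(t \right)} = 3 + \frac{5 t}{4}$ ($s{\left(t \right)} = \left(\frac{t}{4} + t\right) + 3 = \frac{5 t}{4} + 3 = 3 + \frac{5 t}{4}$)
$\sqrt{24 + s{\left(6 \right)}} \left(-44 - 26\right) = \sqrt{24 + \left(3 + \frac{5}{4} \cdot 6\right)} \left(-44 - 26\right) = \sqrt{24 + \left(3 + \frac{15}{2}\right)} \left(-70\right) = \sqrt{24 + \frac{21}{2}} \left(-70\right) = \sqrt{\frac{69}{2}} \left(-70\right) = \frac{\sqrt{138}}{2} \left(-70\right) = - 35 \sqrt{138}$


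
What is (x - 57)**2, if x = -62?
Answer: 14161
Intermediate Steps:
(x - 57)**2 = (-62 - 57)**2 = (-119)**2 = 14161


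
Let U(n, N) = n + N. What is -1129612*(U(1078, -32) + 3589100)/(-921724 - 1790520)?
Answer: 1013868000838/678061 ≈ 1.4952e+6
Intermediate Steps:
U(n, N) = N + n
-1129612*(U(1078, -32) + 3589100)/(-921724 - 1790520) = -1129612*((-32 + 1078) + 3589100)/(-921724 - 1790520) = -1129612/((-2712244/(1046 + 3589100))) = -1129612/((-2712244/3590146)) = -1129612/((-2712244*1/3590146)) = -1129612/(-1356122/1795073) = -1129612*(-1795073/1356122) = 1013868000838/678061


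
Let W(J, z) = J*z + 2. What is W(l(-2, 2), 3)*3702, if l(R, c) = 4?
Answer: 51828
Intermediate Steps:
W(J, z) = 2 + J*z
W(l(-2, 2), 3)*3702 = (2 + 4*3)*3702 = (2 + 12)*3702 = 14*3702 = 51828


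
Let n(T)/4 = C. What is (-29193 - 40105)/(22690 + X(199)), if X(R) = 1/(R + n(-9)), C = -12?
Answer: -10463998/3426191 ≈ -3.0541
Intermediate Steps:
n(T) = -48 (n(T) = 4*(-12) = -48)
X(R) = 1/(-48 + R) (X(R) = 1/(R - 48) = 1/(-48 + R))
(-29193 - 40105)/(22690 + X(199)) = (-29193 - 40105)/(22690 + 1/(-48 + 199)) = -69298/(22690 + 1/151) = -69298/3426191/151 = -69298*151/3426191 = -10463998/3426191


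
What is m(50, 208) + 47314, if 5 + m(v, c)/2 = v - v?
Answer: 47304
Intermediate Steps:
m(v, c) = -10 (m(v, c) = -10 + 2*(v - v) = -10 + 2*0 = -10 + 0 = -10)
m(50, 208) + 47314 = -10 + 47314 = 47304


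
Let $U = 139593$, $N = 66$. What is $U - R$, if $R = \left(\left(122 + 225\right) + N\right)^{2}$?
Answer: $-30976$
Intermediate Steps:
$R = 170569$ ($R = \left(\left(122 + 225\right) + 66\right)^{2} = \left(347 + 66\right)^{2} = 413^{2} = 170569$)
$U - R = 139593 - 170569 = -30976$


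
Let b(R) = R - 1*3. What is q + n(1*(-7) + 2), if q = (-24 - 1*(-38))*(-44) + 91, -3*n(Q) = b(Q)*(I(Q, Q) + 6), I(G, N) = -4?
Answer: -1559/3 ≈ -519.67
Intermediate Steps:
b(R) = -3 + R (b(R) = R - 3 = -3 + R)
n(Q) = 2 - 2*Q/3 (n(Q) = -(-3 + Q)*(-4 + 6)/3 = -(-3 + Q)*2/3 = -(-6 + 2*Q)/3 = 2 - 2*Q/3)
q = -525 (q = (-24 + 38)*(-44) + 91 = 14*(-44) + 91 = -616 + 91 = -525)
q + n(1*(-7) + 2) = -525 + (2 - 2*(1*(-7) + 2)/3) = -525 + (2 - 2*(-7 + 2)/3) = -525 + (2 - ⅔*(-5)) = -525 + (2 + 10/3) = -525 + 16/3 = -1559/3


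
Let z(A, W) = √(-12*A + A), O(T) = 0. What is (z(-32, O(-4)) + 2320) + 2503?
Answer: 4823 + 4*√22 ≈ 4841.8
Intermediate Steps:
z(A, W) = √11*√(-A) (z(A, W) = √(-11*A) = √11*√(-A))
(z(-32, O(-4)) + 2320) + 2503 = (√11*√(-1*(-32)) + 2320) + 2503 = (√11*√32 + 2320) + 2503 = (√11*(4*√2) + 2320) + 2503 = (4*√22 + 2320) + 2503 = (2320 + 4*√22) + 2503 = 4823 + 4*√22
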